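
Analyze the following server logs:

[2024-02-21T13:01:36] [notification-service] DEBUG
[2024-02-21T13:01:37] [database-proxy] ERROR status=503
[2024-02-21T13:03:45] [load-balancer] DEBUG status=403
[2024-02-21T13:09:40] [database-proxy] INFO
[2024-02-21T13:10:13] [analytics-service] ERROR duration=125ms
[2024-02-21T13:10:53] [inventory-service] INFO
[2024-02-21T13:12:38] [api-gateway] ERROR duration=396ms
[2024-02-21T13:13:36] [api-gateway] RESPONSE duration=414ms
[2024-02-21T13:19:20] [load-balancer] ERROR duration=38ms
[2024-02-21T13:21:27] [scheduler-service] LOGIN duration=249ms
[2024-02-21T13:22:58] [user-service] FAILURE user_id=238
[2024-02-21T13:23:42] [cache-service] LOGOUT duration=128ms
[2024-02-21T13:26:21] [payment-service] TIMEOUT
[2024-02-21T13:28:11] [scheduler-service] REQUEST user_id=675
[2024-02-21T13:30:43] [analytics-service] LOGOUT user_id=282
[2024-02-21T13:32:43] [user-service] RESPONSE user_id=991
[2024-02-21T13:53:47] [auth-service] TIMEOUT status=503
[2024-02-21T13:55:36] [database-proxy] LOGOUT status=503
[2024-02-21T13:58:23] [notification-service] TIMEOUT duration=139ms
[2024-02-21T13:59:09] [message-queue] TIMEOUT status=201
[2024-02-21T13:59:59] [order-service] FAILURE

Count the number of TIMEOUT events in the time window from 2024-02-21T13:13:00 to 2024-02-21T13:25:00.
0

To count events in the time window:

1. Window boundaries: 2024-02-21T13:13:00 to 2024-02-21T13:25:00
2. Filter for TIMEOUT events within this window
3. Count matching events: 0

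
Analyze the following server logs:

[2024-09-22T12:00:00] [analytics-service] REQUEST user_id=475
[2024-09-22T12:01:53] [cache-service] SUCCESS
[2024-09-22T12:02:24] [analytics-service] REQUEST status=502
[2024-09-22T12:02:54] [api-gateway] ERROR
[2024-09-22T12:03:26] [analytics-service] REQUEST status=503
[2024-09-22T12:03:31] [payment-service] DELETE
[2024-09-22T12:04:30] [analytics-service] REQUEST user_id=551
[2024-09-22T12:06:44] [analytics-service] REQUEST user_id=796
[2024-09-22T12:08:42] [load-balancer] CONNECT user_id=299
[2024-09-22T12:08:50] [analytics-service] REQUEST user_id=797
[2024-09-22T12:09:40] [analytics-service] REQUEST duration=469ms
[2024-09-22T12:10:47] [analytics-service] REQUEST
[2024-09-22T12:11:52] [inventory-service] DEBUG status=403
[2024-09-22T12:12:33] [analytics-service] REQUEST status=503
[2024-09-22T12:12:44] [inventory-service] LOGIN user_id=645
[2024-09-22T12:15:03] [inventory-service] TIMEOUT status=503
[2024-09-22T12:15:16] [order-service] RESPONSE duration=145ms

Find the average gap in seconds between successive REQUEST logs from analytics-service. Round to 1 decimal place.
94.1

To calculate average interval:

1. Find all REQUEST events for analytics-service in order
2. Calculate time gaps between consecutive events
3. Compute mean of gaps: 753 / 8 = 94.1 seconds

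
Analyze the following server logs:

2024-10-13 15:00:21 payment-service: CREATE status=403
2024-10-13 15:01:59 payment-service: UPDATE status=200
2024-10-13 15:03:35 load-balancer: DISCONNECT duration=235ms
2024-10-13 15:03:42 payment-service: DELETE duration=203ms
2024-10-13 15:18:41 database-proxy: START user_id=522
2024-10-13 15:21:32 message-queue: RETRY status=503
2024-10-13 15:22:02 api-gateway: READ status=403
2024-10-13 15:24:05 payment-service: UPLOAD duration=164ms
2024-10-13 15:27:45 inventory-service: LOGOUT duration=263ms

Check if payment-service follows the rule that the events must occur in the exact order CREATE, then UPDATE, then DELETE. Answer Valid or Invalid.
Valid

To validate ordering:

1. Required order: CREATE → UPDATE → DELETE
2. Rule: the events must occur in the exact order CREATE, then UPDATE, then DELETE
3. Check actual order of events for payment-service
4. Result: Valid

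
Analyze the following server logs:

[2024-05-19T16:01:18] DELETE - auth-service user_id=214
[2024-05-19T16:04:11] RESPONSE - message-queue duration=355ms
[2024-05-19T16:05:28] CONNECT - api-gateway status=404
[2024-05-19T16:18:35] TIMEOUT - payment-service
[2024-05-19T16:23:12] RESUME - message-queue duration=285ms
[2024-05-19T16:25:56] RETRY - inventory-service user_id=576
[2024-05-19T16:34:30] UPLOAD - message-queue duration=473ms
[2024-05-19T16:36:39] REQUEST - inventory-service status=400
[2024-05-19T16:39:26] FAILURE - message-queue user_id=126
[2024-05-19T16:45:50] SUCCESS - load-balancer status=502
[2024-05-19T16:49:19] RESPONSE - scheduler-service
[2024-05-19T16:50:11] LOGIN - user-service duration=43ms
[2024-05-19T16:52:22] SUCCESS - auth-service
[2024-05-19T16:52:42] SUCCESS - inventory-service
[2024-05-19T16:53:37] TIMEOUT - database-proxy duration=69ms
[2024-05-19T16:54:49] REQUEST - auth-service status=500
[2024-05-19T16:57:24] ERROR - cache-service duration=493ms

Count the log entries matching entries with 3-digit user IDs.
3

To find matching entries:

1. Pattern to match: entries with 3-digit user IDs
2. Scan each log entry for the pattern
3. Count matches: 3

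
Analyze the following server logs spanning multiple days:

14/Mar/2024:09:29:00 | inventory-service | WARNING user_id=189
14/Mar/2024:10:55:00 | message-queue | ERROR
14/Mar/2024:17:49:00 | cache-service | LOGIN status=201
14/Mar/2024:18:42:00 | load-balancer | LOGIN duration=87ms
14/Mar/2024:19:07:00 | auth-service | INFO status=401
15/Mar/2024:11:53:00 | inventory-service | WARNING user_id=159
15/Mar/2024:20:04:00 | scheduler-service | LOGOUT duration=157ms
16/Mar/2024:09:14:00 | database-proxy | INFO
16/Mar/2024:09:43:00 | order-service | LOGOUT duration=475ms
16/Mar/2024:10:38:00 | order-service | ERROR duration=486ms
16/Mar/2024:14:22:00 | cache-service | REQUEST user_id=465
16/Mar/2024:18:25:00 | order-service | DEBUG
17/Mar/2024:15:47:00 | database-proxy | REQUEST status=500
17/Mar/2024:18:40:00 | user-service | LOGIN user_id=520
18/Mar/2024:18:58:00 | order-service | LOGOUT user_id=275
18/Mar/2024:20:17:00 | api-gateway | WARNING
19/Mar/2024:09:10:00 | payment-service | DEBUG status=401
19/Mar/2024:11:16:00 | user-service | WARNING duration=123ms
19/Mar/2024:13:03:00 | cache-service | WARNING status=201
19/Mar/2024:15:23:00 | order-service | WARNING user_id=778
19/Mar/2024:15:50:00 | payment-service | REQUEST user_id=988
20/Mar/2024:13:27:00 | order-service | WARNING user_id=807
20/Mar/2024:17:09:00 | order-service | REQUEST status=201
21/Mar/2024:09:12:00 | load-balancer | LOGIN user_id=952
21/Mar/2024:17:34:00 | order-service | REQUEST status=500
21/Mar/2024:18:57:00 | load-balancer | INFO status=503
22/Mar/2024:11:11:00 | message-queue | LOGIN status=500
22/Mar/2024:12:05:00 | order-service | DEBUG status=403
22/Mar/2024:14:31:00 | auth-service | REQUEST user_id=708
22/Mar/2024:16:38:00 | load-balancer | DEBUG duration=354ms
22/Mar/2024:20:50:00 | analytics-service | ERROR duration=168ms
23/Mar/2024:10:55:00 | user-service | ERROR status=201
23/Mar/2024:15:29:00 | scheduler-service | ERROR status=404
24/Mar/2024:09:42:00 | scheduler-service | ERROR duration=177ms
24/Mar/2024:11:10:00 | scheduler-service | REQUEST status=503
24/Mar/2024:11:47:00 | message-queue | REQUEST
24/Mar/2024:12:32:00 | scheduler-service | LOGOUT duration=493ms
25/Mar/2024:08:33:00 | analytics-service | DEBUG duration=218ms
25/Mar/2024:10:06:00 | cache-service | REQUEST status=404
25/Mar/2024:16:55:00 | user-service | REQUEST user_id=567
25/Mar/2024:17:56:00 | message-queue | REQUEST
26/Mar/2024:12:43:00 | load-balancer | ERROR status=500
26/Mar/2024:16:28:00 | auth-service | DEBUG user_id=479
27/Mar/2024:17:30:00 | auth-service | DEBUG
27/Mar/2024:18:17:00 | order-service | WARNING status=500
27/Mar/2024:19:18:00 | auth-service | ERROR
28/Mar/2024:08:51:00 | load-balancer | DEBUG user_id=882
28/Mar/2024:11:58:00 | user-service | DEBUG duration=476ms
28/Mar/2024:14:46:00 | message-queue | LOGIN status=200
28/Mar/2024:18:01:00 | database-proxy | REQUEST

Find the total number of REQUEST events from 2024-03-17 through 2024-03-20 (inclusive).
3

To filter by date range:

1. Date range: 2024-03-17 through 2024-03-20, both dates inclusive
2. Filter for REQUEST events whose date falls in this range
3. Count matching events: 3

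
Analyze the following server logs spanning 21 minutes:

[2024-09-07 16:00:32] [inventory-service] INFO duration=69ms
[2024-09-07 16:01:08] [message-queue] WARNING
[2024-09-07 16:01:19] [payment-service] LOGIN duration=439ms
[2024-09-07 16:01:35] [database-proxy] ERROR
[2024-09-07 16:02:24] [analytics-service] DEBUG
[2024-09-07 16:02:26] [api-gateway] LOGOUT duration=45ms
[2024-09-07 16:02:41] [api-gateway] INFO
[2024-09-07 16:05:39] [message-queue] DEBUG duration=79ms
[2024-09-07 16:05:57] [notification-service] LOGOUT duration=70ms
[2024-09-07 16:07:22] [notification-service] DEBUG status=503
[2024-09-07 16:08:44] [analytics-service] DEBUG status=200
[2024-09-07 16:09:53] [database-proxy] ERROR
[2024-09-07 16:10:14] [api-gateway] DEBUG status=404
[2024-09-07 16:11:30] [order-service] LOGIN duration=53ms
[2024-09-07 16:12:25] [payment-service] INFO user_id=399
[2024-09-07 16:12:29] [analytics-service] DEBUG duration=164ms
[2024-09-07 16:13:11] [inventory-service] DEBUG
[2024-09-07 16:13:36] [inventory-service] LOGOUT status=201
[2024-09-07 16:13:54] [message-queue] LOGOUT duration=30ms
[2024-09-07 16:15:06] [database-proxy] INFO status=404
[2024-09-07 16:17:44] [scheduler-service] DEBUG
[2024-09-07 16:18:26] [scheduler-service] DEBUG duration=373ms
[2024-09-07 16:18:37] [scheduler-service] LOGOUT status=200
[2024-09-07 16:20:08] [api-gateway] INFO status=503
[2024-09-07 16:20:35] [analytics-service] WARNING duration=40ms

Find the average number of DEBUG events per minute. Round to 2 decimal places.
0.43

To calculate the rate:

1. Count total DEBUG events: 9
2. Total time period: 21 minutes
3. Rate = 9 / 21 = 0.43 events per minute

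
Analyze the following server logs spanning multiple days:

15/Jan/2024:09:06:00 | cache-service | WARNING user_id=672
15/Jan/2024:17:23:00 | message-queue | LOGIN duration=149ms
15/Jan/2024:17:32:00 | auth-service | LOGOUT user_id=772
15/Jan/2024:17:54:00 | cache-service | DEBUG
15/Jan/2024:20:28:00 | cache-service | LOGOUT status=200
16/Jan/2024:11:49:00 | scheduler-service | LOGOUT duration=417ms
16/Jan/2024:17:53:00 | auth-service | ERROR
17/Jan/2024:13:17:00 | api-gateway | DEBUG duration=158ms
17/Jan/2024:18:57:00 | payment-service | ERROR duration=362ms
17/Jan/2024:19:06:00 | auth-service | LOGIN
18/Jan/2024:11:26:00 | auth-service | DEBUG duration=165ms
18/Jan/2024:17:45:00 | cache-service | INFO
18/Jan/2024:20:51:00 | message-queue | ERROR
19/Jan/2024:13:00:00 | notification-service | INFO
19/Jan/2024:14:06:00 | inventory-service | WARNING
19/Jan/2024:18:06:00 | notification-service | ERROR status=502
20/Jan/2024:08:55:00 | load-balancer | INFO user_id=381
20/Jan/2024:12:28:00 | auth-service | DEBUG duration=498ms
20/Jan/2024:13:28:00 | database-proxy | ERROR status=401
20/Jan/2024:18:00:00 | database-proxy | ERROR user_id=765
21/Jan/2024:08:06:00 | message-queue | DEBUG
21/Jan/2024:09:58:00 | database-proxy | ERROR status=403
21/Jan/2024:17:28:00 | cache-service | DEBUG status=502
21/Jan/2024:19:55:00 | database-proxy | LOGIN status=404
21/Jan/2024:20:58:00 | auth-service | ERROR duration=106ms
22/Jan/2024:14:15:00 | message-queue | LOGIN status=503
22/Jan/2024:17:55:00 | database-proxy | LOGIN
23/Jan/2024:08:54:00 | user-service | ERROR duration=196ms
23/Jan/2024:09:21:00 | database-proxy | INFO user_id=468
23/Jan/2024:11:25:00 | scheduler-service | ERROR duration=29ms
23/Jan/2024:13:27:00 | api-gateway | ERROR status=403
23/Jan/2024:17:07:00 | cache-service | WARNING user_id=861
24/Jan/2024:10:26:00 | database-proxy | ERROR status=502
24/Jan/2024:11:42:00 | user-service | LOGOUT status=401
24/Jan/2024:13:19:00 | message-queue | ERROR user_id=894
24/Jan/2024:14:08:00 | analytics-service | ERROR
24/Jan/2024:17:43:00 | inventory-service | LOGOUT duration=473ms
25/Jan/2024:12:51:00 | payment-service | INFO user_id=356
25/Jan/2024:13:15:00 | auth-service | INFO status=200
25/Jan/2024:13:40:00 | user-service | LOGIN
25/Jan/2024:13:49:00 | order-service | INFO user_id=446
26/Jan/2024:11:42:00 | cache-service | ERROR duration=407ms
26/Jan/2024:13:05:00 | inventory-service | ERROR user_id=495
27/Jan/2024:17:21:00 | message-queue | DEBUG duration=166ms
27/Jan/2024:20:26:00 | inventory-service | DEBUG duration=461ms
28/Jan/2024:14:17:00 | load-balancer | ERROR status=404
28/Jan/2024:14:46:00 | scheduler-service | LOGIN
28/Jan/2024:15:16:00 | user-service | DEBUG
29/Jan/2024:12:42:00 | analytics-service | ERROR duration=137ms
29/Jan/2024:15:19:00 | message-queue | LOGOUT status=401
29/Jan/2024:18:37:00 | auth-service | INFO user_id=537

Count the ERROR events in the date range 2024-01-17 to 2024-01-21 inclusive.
7

To filter by date range:

1. Date range: 2024-01-17 through 2024-01-21, both dates inclusive
2. Filter for ERROR events whose date falls in this range
3. Count matching events: 7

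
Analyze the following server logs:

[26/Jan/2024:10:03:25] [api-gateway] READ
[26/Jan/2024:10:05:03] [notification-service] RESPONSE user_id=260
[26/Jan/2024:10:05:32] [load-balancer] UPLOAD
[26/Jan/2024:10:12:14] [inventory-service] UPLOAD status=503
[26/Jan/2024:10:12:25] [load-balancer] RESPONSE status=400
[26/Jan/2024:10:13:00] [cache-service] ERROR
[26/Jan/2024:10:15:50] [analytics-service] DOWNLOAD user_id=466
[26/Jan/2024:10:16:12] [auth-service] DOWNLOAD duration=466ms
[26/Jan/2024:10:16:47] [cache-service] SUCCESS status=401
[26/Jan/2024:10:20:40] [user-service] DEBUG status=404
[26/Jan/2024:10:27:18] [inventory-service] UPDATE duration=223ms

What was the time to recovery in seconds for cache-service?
227

To calculate recovery time:

1. Find ERROR event for cache-service: 26/Jan/2024:10:13:00
2. Find next SUCCESS event for cache-service: 26/Jan/2024:10:16:47
3. Recovery time: 26/Jan/2024:10:16:47 - 26/Jan/2024:10:13:00 = 227 seconds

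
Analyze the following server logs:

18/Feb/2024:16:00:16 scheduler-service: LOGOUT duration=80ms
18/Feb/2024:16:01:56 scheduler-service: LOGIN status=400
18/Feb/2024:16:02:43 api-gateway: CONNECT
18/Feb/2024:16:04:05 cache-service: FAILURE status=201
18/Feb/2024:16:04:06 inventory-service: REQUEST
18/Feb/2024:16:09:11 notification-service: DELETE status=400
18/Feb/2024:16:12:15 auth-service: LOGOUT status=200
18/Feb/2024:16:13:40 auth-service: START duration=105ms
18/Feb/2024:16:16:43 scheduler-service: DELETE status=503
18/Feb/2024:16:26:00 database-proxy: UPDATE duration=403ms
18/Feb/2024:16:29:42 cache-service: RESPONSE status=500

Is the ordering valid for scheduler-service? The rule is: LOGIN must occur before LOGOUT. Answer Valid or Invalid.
Invalid

To validate ordering:

1. Required order: LOGIN → LOGOUT
2. Rule: LOGIN must occur before LOGOUT
3. Check actual order of events for scheduler-service
4. Result: Invalid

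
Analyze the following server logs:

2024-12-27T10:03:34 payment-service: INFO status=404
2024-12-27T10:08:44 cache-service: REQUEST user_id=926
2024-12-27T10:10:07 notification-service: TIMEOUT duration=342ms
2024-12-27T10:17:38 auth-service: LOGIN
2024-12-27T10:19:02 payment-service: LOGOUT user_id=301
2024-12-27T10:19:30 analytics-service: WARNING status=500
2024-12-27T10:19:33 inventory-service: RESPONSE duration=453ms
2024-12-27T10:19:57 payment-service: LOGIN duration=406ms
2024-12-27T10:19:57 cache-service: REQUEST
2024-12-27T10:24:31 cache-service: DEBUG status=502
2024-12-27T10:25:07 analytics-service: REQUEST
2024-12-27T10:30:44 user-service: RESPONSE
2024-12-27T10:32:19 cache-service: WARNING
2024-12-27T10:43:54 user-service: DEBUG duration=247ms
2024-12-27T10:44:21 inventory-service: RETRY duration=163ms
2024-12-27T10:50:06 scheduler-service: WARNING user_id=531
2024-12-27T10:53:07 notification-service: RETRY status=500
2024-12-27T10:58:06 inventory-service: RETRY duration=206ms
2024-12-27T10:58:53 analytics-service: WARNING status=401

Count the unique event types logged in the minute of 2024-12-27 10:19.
5

To count unique event types:

1. Filter events in the minute starting at 2024-12-27 10:19
2. Extract event types from matching entries
3. Count unique types: 5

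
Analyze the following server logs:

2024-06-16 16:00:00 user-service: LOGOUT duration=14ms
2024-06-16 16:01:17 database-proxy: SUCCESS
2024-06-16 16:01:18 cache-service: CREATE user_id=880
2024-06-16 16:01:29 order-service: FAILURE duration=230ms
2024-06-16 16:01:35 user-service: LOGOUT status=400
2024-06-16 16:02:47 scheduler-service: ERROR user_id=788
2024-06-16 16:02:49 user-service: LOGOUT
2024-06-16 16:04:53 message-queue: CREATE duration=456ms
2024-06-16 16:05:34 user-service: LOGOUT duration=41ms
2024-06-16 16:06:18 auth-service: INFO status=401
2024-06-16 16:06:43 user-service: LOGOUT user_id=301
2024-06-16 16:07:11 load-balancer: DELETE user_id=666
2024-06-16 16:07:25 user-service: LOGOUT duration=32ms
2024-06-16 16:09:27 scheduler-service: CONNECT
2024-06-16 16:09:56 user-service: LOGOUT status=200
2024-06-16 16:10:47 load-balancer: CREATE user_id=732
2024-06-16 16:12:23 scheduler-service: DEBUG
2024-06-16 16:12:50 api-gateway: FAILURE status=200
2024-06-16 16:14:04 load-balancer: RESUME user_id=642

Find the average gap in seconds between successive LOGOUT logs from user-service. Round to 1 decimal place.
99.3

To calculate average interval:

1. Find all LOGOUT events for user-service in order
2. Calculate time gaps between consecutive events
3. Compute mean of gaps: 596 / 6 = 99.3 seconds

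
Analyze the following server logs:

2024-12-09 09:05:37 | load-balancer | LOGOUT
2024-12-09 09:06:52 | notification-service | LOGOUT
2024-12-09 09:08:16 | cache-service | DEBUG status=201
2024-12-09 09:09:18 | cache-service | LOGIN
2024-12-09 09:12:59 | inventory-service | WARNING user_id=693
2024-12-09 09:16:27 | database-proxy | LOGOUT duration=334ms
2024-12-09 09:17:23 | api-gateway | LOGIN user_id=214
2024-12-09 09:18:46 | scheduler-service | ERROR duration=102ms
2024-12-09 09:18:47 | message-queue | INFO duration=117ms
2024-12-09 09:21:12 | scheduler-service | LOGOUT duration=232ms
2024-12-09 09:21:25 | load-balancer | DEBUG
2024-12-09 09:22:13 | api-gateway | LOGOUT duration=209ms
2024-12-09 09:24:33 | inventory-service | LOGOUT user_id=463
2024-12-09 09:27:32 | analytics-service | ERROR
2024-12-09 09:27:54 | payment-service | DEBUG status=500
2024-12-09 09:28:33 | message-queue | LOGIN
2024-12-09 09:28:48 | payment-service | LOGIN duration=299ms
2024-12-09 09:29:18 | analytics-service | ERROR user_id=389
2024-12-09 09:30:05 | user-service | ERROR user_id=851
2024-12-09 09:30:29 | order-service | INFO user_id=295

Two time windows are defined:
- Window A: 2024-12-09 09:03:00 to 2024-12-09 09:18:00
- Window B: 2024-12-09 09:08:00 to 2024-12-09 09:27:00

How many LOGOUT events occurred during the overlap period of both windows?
1

To find overlap events:

1. Window A: 2024-12-09 09:03:00 to 2024-12-09 09:18:00
2. Window B: 2024-12-09 09:08:00 to 2024-12-09 09:27:00
3. Overlap period: 2024-12-09 09:08:00 to 2024-12-09 09:18:00
4. Count LOGOUT events in overlap: 1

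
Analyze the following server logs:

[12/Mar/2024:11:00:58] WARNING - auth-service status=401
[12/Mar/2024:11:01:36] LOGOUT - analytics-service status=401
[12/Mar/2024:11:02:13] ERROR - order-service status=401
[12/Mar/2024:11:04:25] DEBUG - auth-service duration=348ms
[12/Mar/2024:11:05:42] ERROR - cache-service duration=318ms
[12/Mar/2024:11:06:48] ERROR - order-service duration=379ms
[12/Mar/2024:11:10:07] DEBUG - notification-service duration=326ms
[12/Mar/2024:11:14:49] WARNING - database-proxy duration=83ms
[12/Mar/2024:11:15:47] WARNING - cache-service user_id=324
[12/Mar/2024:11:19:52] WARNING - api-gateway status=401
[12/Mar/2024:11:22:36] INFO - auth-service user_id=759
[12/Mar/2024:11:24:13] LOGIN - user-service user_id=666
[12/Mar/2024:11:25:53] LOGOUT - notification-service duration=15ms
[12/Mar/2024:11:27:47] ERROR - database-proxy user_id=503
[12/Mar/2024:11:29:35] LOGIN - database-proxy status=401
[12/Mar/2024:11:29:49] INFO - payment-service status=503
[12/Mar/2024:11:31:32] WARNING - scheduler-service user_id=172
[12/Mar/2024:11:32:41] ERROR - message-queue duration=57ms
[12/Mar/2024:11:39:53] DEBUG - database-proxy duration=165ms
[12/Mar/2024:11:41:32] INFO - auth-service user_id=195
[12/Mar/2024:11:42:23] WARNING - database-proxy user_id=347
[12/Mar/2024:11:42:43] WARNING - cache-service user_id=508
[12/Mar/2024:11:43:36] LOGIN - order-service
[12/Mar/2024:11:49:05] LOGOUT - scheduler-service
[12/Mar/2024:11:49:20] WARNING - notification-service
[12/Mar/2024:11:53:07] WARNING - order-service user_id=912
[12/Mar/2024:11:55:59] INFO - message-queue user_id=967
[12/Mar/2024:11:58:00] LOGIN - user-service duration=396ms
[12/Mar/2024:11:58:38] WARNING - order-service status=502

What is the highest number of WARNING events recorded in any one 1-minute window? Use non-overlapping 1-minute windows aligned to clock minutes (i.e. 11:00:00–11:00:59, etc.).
2

To find the burst window:

1. Divide the log period into non-overlapping 1-minute windows starting at 11:00
2. Count WARNING events in each window
3. Find the window with maximum count
4. Maximum events in a window: 2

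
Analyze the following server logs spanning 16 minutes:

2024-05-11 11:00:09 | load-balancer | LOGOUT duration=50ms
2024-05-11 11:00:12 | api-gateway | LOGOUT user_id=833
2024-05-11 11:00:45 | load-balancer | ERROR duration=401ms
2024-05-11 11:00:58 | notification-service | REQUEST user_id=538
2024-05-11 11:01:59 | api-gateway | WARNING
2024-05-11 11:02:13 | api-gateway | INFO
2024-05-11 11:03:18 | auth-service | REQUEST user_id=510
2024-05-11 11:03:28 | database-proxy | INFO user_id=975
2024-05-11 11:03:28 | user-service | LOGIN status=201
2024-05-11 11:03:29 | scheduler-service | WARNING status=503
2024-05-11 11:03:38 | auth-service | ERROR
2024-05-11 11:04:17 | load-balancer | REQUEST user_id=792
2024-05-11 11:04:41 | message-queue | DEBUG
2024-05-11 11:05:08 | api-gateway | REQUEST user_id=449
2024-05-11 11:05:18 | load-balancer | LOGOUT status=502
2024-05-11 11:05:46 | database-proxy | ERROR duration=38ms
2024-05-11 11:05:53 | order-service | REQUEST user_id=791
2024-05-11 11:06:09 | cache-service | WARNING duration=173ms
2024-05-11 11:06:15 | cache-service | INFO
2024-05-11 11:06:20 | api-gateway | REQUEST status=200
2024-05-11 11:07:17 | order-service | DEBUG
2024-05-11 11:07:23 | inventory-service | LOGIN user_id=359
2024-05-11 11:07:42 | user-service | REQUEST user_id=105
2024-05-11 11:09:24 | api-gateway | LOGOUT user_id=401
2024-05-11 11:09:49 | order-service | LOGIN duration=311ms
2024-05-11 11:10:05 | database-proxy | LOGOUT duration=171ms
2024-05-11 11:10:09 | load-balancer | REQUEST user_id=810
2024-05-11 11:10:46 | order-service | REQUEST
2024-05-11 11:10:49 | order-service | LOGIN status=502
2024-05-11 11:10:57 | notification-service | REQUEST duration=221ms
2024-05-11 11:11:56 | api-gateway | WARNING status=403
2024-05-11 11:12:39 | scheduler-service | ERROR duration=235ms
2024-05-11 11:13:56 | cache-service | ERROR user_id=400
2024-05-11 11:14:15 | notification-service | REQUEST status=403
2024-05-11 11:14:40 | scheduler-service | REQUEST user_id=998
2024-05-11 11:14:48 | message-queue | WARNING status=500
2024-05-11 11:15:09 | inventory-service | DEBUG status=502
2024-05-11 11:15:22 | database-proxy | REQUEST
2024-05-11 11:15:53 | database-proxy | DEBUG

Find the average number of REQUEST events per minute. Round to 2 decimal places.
0.81

To calculate the rate:

1. Count total REQUEST events: 13
2. Total time period: 16 minutes
3. Rate = 13 / 16 = 0.81 events per minute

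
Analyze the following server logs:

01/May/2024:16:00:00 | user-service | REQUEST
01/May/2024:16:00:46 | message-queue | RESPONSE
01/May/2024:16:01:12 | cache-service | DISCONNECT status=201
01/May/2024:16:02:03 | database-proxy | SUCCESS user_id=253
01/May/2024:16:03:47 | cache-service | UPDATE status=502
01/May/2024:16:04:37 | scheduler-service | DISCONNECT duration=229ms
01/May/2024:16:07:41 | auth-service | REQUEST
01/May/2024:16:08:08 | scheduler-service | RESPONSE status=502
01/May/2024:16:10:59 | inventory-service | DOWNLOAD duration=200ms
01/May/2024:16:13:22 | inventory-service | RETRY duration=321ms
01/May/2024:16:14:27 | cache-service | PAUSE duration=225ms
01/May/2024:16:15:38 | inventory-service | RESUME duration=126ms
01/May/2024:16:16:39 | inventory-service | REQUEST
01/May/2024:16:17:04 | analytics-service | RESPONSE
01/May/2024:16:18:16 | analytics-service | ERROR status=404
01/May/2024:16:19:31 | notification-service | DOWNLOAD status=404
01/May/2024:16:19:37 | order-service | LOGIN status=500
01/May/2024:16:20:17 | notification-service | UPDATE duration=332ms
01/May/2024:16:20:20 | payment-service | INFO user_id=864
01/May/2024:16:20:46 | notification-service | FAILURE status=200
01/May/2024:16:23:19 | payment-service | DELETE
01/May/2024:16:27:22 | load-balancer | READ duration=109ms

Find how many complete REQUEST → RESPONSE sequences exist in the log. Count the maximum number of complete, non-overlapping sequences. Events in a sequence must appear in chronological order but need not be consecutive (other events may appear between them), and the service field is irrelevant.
3

To count sequences:

1. Look for pattern: REQUEST → RESPONSE
2. Greedily scan the log in chronological order, matching each sequence element in turn (ignoring service)
3. Each time the full pattern completes, increment the count and restart matching from the next event
4. Complete non-overlapping sequences found: 3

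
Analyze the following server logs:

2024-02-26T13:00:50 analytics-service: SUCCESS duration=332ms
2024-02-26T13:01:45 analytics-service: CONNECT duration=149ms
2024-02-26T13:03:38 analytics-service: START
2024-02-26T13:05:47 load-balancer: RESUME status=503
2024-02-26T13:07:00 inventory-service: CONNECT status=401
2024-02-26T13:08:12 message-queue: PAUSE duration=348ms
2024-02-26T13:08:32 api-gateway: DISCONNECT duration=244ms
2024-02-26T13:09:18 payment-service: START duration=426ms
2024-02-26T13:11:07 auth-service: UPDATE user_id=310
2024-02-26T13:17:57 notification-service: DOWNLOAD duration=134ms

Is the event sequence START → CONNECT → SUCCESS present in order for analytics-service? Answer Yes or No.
No

To verify sequence order:

1. Find all events in sequence START → CONNECT → SUCCESS for analytics-service
2. Extract their timestamps
3. Check if timestamps are in ascending order
4. Result: No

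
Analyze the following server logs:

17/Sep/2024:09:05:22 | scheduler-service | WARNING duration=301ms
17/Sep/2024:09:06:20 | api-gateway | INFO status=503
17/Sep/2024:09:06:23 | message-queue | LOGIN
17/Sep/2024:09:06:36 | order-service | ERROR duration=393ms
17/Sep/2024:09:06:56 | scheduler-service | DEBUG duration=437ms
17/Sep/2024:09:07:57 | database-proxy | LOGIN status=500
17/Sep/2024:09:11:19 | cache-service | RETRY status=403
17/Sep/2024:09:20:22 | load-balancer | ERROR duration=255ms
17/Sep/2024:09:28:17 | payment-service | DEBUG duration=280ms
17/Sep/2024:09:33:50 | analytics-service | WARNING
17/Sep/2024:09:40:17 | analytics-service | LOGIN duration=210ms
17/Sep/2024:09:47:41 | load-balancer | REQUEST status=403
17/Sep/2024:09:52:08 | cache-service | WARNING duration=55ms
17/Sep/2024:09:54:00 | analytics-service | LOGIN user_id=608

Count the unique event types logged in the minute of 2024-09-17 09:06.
4

To count unique event types:

1. Filter events in the minute starting at 2024-09-17 09:06
2. Extract event types from matching entries
3. Count unique types: 4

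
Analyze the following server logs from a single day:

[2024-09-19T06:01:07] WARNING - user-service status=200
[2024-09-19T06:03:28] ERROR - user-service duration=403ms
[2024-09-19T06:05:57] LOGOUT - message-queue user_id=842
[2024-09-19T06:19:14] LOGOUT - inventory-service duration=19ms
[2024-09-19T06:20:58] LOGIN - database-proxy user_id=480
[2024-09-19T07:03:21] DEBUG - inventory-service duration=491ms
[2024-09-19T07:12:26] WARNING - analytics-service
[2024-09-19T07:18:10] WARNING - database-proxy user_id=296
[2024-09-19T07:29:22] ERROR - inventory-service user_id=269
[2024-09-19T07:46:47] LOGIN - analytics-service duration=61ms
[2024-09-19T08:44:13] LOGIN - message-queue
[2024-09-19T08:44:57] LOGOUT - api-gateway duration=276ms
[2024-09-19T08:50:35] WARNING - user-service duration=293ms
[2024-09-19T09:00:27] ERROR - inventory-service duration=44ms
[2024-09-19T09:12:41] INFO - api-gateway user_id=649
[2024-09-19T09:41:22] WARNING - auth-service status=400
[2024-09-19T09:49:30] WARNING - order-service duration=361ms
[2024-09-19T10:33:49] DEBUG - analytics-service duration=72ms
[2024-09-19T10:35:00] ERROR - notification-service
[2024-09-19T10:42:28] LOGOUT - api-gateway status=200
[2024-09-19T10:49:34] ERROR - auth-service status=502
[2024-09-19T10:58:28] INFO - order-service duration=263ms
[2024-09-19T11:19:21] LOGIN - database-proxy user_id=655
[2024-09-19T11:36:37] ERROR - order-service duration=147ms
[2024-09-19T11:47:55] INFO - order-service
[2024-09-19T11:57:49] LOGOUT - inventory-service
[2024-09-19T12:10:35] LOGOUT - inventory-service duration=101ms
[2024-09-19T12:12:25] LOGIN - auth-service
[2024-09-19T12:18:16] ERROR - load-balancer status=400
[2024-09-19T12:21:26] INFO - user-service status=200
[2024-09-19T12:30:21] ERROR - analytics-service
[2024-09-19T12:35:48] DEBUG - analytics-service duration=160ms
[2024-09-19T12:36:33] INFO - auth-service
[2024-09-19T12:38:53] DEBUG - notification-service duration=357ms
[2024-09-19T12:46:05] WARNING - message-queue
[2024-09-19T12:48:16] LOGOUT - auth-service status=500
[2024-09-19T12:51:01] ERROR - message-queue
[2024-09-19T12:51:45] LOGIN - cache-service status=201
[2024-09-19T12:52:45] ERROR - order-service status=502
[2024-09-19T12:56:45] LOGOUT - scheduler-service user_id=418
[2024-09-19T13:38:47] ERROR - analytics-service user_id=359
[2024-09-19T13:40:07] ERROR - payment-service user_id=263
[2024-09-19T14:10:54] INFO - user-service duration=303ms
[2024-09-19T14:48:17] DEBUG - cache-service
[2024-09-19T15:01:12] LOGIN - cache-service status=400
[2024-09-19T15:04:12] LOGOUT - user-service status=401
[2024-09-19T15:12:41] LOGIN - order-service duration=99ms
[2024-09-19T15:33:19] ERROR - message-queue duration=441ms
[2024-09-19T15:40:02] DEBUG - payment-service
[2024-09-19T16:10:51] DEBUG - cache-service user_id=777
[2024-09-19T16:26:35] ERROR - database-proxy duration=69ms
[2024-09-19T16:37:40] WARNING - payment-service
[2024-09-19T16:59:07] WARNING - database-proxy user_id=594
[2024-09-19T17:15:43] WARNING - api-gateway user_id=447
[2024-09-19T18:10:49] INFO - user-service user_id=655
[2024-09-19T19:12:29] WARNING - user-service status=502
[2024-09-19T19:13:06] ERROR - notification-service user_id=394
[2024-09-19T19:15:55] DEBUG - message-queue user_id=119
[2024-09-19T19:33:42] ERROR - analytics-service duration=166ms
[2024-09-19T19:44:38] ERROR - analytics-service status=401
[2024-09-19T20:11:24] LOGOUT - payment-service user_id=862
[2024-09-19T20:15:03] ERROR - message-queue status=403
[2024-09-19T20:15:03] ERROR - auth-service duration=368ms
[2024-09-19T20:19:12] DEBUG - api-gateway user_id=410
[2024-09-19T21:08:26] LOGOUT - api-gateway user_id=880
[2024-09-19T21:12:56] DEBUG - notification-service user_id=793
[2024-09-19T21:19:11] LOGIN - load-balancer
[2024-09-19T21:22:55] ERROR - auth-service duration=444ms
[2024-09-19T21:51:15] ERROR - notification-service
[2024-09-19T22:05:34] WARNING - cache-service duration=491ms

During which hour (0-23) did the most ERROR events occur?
12

To find the peak hour:

1. Group all ERROR events by hour
2. Count events in each hour
3. Find hour with maximum count
4. Peak hour: 12 (with 4 events)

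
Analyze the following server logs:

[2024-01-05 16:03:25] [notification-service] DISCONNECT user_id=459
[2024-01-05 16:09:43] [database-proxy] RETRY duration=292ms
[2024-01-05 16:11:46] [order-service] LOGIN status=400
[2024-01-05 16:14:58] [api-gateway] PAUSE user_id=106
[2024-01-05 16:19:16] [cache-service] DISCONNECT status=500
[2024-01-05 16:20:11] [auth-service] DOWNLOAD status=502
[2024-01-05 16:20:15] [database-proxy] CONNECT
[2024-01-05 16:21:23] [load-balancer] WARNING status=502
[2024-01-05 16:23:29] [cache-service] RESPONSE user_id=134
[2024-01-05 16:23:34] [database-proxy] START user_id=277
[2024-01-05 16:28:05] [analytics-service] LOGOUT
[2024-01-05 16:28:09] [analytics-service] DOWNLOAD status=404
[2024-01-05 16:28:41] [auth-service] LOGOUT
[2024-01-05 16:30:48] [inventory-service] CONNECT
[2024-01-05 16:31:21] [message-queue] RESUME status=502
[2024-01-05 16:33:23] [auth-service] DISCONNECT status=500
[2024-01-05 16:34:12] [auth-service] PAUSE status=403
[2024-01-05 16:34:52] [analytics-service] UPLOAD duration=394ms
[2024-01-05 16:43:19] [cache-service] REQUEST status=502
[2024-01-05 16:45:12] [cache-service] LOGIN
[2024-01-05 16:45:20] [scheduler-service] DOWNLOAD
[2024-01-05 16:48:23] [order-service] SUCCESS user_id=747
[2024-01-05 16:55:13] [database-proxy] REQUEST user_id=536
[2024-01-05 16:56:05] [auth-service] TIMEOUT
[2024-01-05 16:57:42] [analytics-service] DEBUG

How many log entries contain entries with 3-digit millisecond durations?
2

To find matching entries:

1. Pattern to match: entries with 3-digit millisecond durations
2. Scan each log entry for the pattern
3. Count matches: 2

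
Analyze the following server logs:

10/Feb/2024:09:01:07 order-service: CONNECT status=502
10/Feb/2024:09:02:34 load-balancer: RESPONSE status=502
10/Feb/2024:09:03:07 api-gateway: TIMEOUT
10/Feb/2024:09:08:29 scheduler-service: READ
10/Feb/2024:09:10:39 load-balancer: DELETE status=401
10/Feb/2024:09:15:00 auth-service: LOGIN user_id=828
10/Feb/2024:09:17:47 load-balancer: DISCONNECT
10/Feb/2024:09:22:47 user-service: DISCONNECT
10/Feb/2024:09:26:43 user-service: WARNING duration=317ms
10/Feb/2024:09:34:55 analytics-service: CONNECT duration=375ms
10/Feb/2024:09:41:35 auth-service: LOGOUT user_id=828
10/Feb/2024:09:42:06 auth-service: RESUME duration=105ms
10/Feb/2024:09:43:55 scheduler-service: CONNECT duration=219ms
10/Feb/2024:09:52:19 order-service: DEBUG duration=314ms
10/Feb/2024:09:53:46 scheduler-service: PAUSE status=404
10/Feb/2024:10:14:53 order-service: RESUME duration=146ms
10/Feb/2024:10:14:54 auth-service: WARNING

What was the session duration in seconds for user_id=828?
1595

To calculate session duration:

1. Find LOGIN event for user_id=828: 10/Feb/2024:09:15:00
2. Find LOGOUT event for user_id=828: 10/Feb/2024:09:41:35
3. Session duration: 10/Feb/2024:09:41:35 - 10/Feb/2024:09:15:00 = 1595 seconds (26 minutes)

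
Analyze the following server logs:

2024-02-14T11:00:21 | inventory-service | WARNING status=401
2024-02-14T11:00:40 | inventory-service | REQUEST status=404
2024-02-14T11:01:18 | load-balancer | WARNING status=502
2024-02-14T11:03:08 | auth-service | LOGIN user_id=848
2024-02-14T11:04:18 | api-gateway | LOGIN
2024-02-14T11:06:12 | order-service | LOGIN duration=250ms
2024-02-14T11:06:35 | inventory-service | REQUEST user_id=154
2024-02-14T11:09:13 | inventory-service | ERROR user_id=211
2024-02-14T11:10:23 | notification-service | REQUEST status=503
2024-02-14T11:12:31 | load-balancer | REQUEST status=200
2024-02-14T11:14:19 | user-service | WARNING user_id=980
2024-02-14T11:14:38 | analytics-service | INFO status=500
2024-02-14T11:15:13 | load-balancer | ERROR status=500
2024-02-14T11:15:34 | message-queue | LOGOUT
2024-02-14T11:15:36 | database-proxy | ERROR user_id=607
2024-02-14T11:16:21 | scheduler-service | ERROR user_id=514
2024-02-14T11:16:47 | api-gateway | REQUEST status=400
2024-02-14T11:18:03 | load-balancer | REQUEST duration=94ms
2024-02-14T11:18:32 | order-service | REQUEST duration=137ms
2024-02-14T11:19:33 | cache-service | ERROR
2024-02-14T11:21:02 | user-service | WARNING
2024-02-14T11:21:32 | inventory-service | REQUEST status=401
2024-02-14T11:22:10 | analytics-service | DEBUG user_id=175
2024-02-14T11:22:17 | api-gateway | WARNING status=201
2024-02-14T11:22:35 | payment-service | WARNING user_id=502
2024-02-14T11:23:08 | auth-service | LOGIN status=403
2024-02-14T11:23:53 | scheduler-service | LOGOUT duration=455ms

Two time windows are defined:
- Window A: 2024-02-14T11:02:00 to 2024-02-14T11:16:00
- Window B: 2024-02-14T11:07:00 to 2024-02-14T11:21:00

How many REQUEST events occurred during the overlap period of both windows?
2

To find overlap events:

1. Window A: 2024-02-14T11:02:00 to 2024-02-14T11:16:00
2. Window B: 2024-02-14T11:07:00 to 2024-02-14T11:21:00
3. Overlap period: 2024-02-14T11:07:00 to 2024-02-14T11:16:00
4. Count REQUEST events in overlap: 2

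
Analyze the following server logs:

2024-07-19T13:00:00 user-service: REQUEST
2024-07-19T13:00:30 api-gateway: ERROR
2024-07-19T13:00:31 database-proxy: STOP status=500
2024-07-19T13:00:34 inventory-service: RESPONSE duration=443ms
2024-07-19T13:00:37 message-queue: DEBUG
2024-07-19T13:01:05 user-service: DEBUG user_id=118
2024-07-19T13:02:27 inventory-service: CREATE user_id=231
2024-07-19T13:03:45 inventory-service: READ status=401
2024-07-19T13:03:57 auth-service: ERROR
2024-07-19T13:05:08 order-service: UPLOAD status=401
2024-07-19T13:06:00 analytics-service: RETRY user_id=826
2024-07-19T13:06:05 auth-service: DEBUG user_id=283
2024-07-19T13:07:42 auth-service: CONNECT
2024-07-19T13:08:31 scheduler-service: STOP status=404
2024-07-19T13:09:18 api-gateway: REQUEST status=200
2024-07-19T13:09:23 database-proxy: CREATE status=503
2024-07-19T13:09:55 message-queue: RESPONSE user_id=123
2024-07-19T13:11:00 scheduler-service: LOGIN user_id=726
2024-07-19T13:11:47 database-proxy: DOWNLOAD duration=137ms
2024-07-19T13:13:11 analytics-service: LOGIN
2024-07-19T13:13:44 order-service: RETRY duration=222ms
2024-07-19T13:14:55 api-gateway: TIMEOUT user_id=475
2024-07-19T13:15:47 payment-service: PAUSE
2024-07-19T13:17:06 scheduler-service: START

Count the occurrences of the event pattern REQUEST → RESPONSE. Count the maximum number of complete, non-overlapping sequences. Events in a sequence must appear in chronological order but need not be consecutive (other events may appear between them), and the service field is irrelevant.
2

To count sequences:

1. Look for pattern: REQUEST → RESPONSE
2. Greedily scan the log in chronological order, matching each sequence element in turn (ignoring service)
3. Each time the full pattern completes, increment the count and restart matching from the next event
4. Complete non-overlapping sequences found: 2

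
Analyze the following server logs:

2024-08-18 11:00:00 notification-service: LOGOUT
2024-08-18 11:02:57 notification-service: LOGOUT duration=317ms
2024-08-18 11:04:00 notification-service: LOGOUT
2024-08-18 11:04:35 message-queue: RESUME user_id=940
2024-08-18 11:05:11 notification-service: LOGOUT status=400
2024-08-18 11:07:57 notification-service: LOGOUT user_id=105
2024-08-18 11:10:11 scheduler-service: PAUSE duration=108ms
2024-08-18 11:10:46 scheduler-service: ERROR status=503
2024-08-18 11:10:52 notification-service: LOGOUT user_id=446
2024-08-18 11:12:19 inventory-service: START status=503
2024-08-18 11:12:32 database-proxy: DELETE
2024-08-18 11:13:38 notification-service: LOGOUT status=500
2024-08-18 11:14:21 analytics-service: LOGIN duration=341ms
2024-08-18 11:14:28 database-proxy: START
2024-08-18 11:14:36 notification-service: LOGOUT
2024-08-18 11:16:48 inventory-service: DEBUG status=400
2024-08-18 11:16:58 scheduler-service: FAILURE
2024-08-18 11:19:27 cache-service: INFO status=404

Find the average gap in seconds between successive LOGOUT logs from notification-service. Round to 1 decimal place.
125.1

To calculate average interval:

1. Find all LOGOUT events for notification-service in order
2. Calculate time gaps between consecutive events
3. Compute mean of gaps: 876 / 7 = 125.1 seconds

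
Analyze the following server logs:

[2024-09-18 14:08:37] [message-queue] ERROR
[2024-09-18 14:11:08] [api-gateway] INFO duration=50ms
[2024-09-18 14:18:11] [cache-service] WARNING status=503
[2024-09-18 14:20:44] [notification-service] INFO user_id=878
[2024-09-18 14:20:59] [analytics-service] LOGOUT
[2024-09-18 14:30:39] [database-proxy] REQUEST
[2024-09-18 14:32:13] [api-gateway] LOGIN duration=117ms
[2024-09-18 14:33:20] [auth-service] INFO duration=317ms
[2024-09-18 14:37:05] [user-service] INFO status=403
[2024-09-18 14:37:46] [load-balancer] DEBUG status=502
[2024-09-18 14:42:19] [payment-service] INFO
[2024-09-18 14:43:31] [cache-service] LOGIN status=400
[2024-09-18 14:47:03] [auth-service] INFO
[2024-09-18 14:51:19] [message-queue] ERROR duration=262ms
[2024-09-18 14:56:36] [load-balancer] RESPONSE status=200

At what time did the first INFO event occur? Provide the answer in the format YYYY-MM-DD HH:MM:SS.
2024-09-18 14:11:08

To find the first event:

1. Filter for all INFO events
2. Sort by timestamp
3. Select the first one
4. Timestamp: 2024-09-18 14:11:08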